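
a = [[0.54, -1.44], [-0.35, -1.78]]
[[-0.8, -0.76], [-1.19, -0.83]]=a@[[0.19, -0.11], [0.63, 0.49]]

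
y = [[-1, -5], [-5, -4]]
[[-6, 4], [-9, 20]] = y @ [[1, -4], [1, 0]]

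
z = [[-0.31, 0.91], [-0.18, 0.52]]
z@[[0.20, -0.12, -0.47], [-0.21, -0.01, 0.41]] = [[-0.25,0.03,0.52], [-0.15,0.02,0.3]]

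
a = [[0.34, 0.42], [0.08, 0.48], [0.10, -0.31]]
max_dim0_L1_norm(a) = 1.21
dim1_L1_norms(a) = [0.76, 0.56, 0.41]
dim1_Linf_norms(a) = [0.42, 0.48, 0.31]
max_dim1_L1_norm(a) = 0.76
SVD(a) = [[-0.68, 0.64], [-0.64, -0.30], [0.35, 0.7]] @ diag([0.7457182055669507, 0.28072113900810364]) @ [[-0.33, -0.94], [0.94, -0.33]]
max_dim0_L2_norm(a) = 0.71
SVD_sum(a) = [[0.17,0.48], [0.16,0.45], [-0.09,-0.24]] + [[0.17, -0.06], [-0.08, 0.03], [0.19, -0.07]]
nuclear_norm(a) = 1.03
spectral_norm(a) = 0.75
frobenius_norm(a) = 0.80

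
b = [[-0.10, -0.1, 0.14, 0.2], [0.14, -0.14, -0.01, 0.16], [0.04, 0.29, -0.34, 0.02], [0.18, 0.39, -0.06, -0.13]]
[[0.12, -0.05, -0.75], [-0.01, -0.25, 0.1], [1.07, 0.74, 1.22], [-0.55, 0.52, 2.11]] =b@[[-2.52,-0.81,4.11], [-0.23,1.86,3.54], [-3.53,-0.65,-0.09], [1.70,0.74,0.15]]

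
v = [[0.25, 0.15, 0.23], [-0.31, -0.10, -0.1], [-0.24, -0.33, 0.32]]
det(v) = 0.02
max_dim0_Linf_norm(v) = 0.33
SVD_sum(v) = [[0.18,0.15,-0.04], [-0.21,-0.18,0.05], [-0.34,-0.28,0.08]] + [[0.09, -0.04, 0.25], [-0.06, 0.03, -0.17], [0.09, -0.04, 0.25]] + [[-0.03, 0.04, 0.02], [-0.03, 0.05, 0.02], [0.01, -0.01, -0.0]]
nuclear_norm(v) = 1.09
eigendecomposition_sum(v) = [[0.14+0.10j, (0.16+0.02j), -0.07j], [(-0.17+0.03j), (-0.12+0.1j), (0.05+0.05j)], [(-0.11+0.03j), (-0.07+0.07j), 0.04+0.03j]] + [[0.14-0.10j, (0.16-0.02j), 0.00+0.07j],  [-0.17-0.03j, -0.12-0.10j, (0.05-0.05j)],  [(-0.11-0.03j), -0.07-0.07j, (0.04-0.03j)]] + [[(-0.02-0j), (-0.16-0j), (0.22-0j)], [0.02+0.00j, 0.15+0.00j, -0.20+0.00j], [-0.03-0.00j, (-0.18-0j), (0.25-0j)]]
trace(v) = 0.47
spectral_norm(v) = 0.58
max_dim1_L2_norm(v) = 0.52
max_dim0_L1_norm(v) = 0.8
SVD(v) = [[-0.42, 0.65, 0.63], [0.48, -0.43, 0.76], [0.77, 0.63, -0.13]] @ diag([0.5797731539426966, 0.42425559299187077, 0.08228172204356363]) @ [[-0.76,-0.63,0.17], [0.34,-0.16,0.93], [-0.56,0.76,0.33]]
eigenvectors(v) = [[0.45+0.46j, 0.45-0.46j, 0.58+0.00j],[-0.64+0.00j, (-0.64-0j), -0.51+0.00j],[(-0.42+0.05j), -0.42-0.05j, 0.64+0.00j]]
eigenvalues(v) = [(0.05+0.23j), (0.05-0.23j), (0.37+0j)]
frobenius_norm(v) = 0.72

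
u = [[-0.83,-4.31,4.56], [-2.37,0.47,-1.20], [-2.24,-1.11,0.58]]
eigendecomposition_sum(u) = [[-0.68,  -1.07,  1.01],[-2.71,  -4.24,  4.0],[-2.50,  -3.92,  3.69]] + [[-0.04,  -0.10,  0.12], [0.20,  0.45,  -0.55], [0.18,  0.41,  -0.5]] + [[-0.10, -3.14, 3.43], [0.14, 4.26, -4.65], [0.08, 2.39, -2.61]]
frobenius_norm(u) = 7.34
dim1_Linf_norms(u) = [4.56, 2.37, 2.24]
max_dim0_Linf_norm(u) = 4.56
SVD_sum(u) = [[-0.99,-4.32,4.52], [0.13,0.55,-0.57], [-0.24,-1.04,1.09]] + [[0.16, 0.01, 0.04], [-2.5, -0.08, -0.63], [-2.0, -0.07, -0.5]] + [[-0.0, 0.0, 0.0],  [-0.0, 0.0, 0.00],  [0.00, -0.0, -0.00]]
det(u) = 0.17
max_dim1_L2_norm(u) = 6.33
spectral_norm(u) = 6.56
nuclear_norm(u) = 9.87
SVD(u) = [[-0.96, 0.05, -0.26], [0.12, -0.78, -0.61], [-0.23, -0.62, 0.75]] @ diag([6.557345428090192, 3.3050963811814817, 0.007671232345178692]) @ [[0.16, 0.68, -0.71], [0.97, 0.03, 0.24], [0.19, -0.73, -0.66]]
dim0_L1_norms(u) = [5.44, 5.89, 6.34]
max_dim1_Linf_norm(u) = 4.56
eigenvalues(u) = [-1.23, -0.09, 1.54]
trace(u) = 0.22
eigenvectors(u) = [[0.18,0.16,0.54], [0.72,-0.73,-0.73], [0.67,-0.66,-0.41]]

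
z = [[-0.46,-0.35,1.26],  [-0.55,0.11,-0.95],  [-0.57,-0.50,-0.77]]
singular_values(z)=[1.77, 1.01, 0.36]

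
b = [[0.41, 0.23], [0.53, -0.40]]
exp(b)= [[1.58, 0.24], [0.56, 0.73]]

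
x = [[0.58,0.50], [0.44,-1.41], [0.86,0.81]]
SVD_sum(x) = [[0.13, 0.6], [-0.27, -1.26], [0.20, 0.95]] + [[0.45,-0.1], [0.71,-0.15], [0.66,-0.14]]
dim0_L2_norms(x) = [1.13, 1.7]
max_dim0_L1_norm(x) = 2.72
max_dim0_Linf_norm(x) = 1.41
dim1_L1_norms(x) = [1.08, 1.85, 1.67]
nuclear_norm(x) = 2.82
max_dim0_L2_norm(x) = 1.7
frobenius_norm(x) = 2.04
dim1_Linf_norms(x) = [0.58, 1.41, 0.86]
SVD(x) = [[0.35, 0.42], [-0.75, 0.67], [0.56, 0.61]] @ diag([1.724218544691069, 1.091270090373328]) @ [[0.21, 0.98], [0.98, -0.21]]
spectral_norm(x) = 1.72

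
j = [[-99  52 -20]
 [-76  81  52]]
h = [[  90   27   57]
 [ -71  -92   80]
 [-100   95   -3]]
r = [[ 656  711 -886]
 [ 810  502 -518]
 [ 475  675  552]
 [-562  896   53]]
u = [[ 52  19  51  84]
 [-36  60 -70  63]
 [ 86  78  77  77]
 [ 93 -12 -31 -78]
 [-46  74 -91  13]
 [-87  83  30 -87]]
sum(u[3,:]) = -28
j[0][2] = -20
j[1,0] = -76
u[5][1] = 83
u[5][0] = -87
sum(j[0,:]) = -67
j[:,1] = [52, 81]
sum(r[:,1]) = 2784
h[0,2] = 57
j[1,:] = [-76, 81, 52]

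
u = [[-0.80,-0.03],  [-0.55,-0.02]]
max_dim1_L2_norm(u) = 0.8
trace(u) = -0.82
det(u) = -0.00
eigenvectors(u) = [[-0.82,0.04], [-0.57,-1.0]]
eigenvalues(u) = [-0.82, 0.0]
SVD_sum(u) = [[-0.8, -0.03], [-0.55, -0.02]] + [[0.00, -0.00], [-0.00, 0.0]]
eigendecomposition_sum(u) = [[-0.80, -0.03], [-0.55, -0.02]] + [[0.00, -0.0], [-0.00, 0.00]]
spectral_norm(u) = 0.97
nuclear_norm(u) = 0.97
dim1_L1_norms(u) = [0.83, 0.57]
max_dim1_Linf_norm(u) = 0.8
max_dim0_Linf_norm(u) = 0.8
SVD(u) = [[-0.82, -0.57], [-0.57, 0.82]] @ diag([0.9714935589664488, 0.0005146714513804289]) @ [[1.0, 0.04], [-0.04, 1.0]]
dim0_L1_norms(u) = [1.35, 0.05]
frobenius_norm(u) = 0.97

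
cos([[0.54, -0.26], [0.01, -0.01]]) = [[0.86, 0.07], [-0.0, 1.0]]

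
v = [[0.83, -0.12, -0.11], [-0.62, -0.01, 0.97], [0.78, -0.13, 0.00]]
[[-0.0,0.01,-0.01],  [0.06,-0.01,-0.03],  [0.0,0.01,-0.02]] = v@[[-0.00, 0.01, -0.02], [-0.02, 0.0, 0.01], [0.06, 0.00, -0.04]]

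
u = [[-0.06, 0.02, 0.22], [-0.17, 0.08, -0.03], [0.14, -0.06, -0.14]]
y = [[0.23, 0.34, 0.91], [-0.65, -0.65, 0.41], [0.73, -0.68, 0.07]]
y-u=[[0.29,0.32,0.69], [-0.48,-0.73,0.44], [0.59,-0.62,0.21]]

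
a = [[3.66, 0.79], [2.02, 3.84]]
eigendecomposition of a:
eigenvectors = [[-0.56, -0.50], [0.83, -0.86]]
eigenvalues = [2.48, 5.02]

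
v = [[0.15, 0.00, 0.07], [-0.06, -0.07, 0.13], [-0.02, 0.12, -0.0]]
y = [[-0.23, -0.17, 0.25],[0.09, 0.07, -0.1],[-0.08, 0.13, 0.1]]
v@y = [[-0.04, -0.02, 0.04], [-0.00, 0.02, 0.01], [0.02, 0.01, -0.02]]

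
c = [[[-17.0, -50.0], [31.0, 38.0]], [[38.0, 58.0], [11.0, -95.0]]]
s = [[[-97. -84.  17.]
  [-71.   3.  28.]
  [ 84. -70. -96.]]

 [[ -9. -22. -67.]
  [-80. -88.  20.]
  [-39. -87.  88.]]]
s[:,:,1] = [[-84.0, 3.0, -70.0], [-22.0, -88.0, -87.0]]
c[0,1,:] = [31.0, 38.0]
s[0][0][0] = -97.0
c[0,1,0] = 31.0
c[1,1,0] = 11.0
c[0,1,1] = 38.0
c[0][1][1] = 38.0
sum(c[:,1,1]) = -57.0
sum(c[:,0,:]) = 29.0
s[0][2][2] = -96.0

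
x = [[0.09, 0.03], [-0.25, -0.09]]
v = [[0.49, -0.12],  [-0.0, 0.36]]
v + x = [[0.58, -0.09], [-0.25, 0.27]]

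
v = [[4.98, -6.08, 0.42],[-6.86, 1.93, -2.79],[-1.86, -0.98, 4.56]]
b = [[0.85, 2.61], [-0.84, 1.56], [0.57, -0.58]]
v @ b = [[9.58,3.27], [-9.04,-13.28], [1.84,-9.03]]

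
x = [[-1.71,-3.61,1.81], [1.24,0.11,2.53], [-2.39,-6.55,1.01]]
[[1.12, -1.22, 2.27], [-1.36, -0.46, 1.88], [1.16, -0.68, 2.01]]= x@[[-1.16, 0.63, -0.23], [0.25, -0.20, -0.09], [0.02, -0.48, 0.86]]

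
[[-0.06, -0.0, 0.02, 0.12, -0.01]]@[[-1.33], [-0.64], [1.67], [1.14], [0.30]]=[[0.25]]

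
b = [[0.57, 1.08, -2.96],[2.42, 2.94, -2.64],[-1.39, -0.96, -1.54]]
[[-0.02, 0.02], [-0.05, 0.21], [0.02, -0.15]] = b@[[-0.01, 0.06], [-0.01, 0.04], [-0.0, 0.02]]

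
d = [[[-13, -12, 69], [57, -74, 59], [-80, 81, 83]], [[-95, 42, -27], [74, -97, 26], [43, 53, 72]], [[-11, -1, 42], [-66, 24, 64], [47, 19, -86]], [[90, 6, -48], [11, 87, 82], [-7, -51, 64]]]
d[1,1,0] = 74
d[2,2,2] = -86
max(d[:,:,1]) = 87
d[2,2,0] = 47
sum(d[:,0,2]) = 36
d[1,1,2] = 26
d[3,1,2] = 82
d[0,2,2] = 83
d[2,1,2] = 64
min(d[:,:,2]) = -86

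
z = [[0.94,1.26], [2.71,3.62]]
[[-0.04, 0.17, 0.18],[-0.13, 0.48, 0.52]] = z @[[0.02, 0.11, 0.14],  [-0.05, 0.05, 0.04]]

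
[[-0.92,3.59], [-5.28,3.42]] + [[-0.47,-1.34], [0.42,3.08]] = [[-1.39, 2.25], [-4.86, 6.5]]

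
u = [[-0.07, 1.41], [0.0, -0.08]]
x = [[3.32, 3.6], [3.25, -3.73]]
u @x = [[4.35, -5.51], [-0.26, 0.3]]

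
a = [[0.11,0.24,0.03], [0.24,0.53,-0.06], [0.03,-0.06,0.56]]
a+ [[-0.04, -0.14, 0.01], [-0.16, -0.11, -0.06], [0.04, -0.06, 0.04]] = [[0.07, 0.10, 0.04], [0.08, 0.42, -0.12], [0.07, -0.12, 0.60]]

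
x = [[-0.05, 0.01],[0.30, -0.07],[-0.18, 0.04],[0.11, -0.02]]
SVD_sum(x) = [[-0.05,0.01], [0.3,-0.07], [-0.18,0.04], [0.11,-0.02]] + [[-0.00,-0.00], [-0.0,-0.0], [-0.00,-0.00], [0.0,0.00]]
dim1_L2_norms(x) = [0.05, 0.31, 0.18, 0.11]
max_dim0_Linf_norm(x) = 0.3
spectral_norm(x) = 0.38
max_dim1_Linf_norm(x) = 0.3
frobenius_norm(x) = 0.38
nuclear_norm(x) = 0.38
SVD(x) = [[-0.13, -0.23], [0.81, -0.42], [-0.49, -0.11], [0.29, 0.87]] @ diag([0.3794349705758526, 0.005394729289024949]) @ [[0.98,  -0.22], [0.22,  0.98]]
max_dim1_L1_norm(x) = 0.37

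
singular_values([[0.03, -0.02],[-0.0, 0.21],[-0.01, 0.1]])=[0.23, 0.03]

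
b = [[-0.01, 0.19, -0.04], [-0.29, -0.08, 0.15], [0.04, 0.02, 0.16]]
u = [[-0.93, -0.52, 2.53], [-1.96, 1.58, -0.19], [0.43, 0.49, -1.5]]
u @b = [[0.26,-0.08,0.36], [-0.45,-0.50,0.29], [-0.21,0.01,-0.18]]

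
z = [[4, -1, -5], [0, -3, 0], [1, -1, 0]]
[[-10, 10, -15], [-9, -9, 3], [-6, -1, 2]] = z @ [[-3, 2, 1], [3, 3, -1], [-1, -1, 4]]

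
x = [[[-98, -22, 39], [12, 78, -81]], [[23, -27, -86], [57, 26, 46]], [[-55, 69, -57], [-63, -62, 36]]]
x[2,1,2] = 36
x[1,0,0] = 23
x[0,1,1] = 78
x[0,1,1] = 78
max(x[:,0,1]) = 69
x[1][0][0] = 23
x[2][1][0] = -63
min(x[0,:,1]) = -22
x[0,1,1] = 78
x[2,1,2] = 36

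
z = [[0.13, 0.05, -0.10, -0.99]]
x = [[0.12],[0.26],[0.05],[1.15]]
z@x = [[-1.11]]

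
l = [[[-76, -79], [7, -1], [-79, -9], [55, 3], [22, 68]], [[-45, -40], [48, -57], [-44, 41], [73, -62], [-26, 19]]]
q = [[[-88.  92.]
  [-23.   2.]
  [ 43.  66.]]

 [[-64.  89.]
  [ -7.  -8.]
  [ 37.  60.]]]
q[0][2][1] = 66.0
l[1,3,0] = 73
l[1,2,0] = -44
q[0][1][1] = 2.0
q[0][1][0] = -23.0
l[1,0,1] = -40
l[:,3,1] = [3, -62]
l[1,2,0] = -44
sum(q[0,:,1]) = 160.0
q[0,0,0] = -88.0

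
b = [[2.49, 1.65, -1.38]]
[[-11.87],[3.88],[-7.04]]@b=[[-29.56,  -19.59,  16.38],[9.66,  6.40,  -5.35],[-17.53,  -11.62,  9.72]]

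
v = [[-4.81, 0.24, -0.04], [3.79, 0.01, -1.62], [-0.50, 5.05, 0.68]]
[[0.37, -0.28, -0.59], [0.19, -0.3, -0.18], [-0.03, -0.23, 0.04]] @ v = [[-2.55, -2.89, 0.04], [-1.96, -0.87, 0.36], [-0.75, 0.19, 0.40]]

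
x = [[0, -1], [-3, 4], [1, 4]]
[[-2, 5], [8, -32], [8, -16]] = x @ [[0, 4], [2, -5]]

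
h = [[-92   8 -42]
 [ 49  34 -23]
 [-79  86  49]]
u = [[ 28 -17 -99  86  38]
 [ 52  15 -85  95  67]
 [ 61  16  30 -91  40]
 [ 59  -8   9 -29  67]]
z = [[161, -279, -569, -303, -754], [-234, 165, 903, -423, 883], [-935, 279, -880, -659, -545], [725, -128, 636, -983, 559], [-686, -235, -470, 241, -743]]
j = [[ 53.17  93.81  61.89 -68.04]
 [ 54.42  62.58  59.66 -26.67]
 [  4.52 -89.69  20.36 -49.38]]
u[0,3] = 86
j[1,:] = [54.42, 62.58, 59.66, -26.67]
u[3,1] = -8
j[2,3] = -49.38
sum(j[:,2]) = 141.91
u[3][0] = 59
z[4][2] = -470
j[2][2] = 20.36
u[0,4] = 38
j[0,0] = 53.17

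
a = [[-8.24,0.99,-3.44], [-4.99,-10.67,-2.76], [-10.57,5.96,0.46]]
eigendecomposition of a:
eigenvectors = [[0.11-0.40j, (0.11+0.4j), -0.29+0.00j],[0.79+0.00j, (0.79-0j), -0.08+0.00j],[(-0.16-0.43j), (-0.16+0.43j), 0.95+0.00j]]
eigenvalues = [(-10.82+4.04j), (-10.82-4.04j), (3.2+0j)]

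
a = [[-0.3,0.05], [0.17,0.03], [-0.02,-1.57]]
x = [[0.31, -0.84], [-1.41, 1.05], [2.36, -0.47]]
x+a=[[0.01, -0.79],  [-1.24, 1.08],  [2.34, -2.04]]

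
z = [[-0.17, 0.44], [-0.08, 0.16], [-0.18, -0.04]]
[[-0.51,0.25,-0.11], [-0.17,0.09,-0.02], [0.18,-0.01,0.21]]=z @ [[-0.68, -0.08, -1.04],[-1.42, 0.53, -0.65]]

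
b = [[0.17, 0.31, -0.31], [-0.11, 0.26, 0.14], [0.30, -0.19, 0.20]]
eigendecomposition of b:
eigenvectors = [[-0.71+0.00j, (-0.71-0j), (0.55+0j)], [0.15-0.29j, 0.15+0.29j, (0.68+0j)], [(0.17+0.6j), (0.17-0.6j), 0.49+0.00j]]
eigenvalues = [(0.18+0.39j), (0.18-0.39j), (0.27+0j)]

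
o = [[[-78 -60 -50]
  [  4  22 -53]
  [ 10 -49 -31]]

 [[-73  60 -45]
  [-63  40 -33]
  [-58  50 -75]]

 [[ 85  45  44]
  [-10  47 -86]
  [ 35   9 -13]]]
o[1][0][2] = -45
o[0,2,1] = -49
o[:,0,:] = [[-78, -60, -50], [-73, 60, -45], [85, 45, 44]]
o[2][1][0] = -10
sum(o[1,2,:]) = -83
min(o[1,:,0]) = -73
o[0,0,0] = -78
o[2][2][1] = 9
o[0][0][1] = -60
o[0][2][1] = -49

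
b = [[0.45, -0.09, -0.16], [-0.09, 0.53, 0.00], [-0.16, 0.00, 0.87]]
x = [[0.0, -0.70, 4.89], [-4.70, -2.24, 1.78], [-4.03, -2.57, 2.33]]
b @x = [[1.07, 0.30, 1.67], [-2.49, -1.12, 0.5], [-3.51, -2.12, 1.24]]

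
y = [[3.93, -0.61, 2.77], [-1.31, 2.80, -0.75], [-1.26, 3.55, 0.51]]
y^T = [[3.93, -1.31, -1.26], [-0.61, 2.8, 3.55], [2.77, -0.75, 0.51]]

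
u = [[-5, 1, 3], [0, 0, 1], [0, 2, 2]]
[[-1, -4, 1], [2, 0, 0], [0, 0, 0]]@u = [[5, 1, -5], [-10, 2, 6], [0, 0, 0]]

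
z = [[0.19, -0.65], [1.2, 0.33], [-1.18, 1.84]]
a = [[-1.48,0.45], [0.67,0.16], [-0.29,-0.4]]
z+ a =[[-1.29, -0.2], [1.87, 0.49], [-1.47, 1.44]]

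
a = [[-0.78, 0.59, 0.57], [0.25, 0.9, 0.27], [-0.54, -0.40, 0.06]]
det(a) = -0.00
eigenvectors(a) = [[-0.81, -0.36, 0.11],[0.24, 0.36, 0.82],[-0.54, -0.86, -0.56]]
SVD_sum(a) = [[-0.31, 0.82, 0.47], [-0.24, 0.66, 0.37], [0.04, -0.11, -0.06]] + [[-0.47, -0.23, 0.10], [0.49, 0.24, -0.10], [-0.58, -0.29, 0.12]] + [[-0.00, 0.0, -0.0], [0.00, -0.00, 0.0], [0.0, -0.0, 0.0]]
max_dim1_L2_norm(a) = 1.13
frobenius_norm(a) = 1.64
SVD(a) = [[-0.78, 0.53, -0.34],[-0.62, -0.55, 0.56],[0.11, 0.65, 0.75]] @ diag([1.281401449686426, 1.0198085430831179, 0.0009274676343181347]) @ [[0.31, -0.83, -0.47], [-0.88, -0.43, 0.19], [0.36, -0.36, 0.86]]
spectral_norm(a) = 1.28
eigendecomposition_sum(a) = [[-0.78, 0.45, 0.51], [0.23, -0.13, -0.15], [-0.52, 0.30, 0.34]] + [[-0.00, 0.0, 0.0],[0.0, -0.0, -0.00],[-0.00, 0.0, 0.01]] + [[0.0, 0.14, 0.06],[0.02, 1.03, 0.42],[-0.01, -0.71, -0.29]]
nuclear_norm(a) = 2.30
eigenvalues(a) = [-0.57, 0.0, 0.75]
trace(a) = 0.18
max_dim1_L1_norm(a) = 1.94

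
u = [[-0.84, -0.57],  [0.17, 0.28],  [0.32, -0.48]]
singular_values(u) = [1.06, 0.59]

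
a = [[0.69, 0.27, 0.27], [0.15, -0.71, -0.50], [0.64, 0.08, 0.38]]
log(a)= [[-0.38+0.19j, (-0.03-0.56j), (0.26-0.29j)], [(-0.73-0.96j), -0.44+2.90j, 0.56+1.50j], [(1.33-0.04j), 0.29+0.11j, -1.19+0.06j]]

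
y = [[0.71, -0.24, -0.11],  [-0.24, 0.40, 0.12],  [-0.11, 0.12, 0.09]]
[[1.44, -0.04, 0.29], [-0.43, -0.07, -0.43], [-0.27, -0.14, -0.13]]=y @ [[2.01, -0.32, 0.05], [0.49, 0.4, -1.02], [-1.22, -2.53, -0.06]]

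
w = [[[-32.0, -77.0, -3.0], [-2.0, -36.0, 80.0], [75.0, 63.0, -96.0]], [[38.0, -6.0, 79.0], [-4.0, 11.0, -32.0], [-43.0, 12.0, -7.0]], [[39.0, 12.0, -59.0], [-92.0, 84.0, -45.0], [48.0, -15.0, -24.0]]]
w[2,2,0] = 48.0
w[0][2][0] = 75.0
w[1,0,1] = -6.0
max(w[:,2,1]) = 63.0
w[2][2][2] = -24.0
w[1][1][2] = -32.0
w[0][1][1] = -36.0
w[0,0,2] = -3.0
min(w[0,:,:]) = -96.0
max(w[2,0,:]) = 39.0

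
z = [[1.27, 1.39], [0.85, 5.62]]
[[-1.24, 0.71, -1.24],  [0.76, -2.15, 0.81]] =z@[[-1.35, 1.17, -1.36], [0.34, -0.56, 0.35]]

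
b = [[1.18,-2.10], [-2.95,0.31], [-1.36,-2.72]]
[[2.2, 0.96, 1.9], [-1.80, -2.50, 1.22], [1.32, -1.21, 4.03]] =b @ [[0.53, 0.85, -0.54], [-0.75, 0.02, -1.21]]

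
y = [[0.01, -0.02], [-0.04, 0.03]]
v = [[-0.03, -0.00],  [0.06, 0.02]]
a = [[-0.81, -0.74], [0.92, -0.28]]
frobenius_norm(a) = 1.46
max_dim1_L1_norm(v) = 0.08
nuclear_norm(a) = 1.99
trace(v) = -0.01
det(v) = -0.00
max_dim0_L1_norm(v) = 0.09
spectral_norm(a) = 1.27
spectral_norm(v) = 0.07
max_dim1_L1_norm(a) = 1.55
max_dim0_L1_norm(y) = 0.05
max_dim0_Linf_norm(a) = 0.92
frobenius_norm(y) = 0.05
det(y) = -0.00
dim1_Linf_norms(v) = [0.03, 0.06]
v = y @ a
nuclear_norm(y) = 0.06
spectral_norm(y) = 0.05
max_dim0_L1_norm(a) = 1.73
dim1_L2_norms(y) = [0.02, 0.05]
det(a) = 0.91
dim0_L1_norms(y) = [0.05, 0.05]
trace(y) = 0.04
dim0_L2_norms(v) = [0.07, 0.02]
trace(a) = -1.09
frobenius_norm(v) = 0.07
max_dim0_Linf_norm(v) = 0.06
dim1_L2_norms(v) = [0.03, 0.06]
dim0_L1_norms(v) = [0.09, 0.02]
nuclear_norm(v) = 0.08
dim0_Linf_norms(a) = [0.92, 0.74]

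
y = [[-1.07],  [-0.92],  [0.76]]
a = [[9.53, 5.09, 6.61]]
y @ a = [[-10.2, -5.45, -7.07], [-8.77, -4.68, -6.08], [7.24, 3.87, 5.02]]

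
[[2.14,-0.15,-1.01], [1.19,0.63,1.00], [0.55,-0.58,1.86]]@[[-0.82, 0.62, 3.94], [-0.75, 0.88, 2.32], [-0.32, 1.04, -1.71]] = [[-1.32, 0.14, 9.81], [-1.77, 2.33, 4.44], [-0.61, 1.76, -2.36]]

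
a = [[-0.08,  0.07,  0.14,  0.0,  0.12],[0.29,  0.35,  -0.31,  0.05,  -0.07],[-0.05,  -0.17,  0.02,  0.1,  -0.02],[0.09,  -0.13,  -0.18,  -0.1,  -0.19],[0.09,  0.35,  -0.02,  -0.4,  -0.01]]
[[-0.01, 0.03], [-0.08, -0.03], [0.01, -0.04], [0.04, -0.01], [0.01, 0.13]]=a @ [[0.03, 0.07], [-0.25, 0.1], [-0.07, 0.26], [-0.23, -0.23], [0.15, -0.09]]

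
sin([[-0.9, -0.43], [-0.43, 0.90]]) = [[-0.76, -0.36], [-0.36, 0.76]]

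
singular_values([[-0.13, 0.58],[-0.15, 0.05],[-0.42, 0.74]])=[1.03, 0.18]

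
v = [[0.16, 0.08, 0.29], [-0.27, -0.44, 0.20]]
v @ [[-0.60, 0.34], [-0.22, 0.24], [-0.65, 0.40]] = [[-0.3, 0.19], [0.13, -0.12]]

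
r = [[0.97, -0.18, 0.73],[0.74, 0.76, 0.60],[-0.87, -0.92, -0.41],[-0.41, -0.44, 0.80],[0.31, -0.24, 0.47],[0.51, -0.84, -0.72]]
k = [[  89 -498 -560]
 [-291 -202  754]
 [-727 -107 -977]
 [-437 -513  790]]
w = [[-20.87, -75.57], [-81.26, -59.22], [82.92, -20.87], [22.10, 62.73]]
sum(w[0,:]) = -96.44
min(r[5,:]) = -0.844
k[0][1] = -498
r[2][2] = -0.406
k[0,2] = -560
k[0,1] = -498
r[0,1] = -0.178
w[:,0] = [-20.87, -81.26, 82.92, 22.1]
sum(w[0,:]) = -96.44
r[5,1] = -0.844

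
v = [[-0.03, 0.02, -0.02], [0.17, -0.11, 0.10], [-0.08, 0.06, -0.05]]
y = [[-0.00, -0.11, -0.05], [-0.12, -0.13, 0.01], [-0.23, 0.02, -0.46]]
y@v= [[-0.01, 0.01, -0.01],  [-0.02, 0.01, -0.01],  [0.05, -0.03, 0.03]]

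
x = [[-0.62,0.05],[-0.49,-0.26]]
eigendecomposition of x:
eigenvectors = [[-0.48, -0.18], [-0.88, -0.98]]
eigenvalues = [-0.53, -0.35]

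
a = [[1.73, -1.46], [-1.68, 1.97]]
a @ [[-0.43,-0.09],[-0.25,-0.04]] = [[-0.38, -0.10],[0.23, 0.07]]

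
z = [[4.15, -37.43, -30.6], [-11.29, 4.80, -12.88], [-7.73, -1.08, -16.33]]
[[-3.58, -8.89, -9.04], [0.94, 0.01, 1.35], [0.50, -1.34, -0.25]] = z@ [[0.08, -0.02, -0.08], [0.17, 0.17, 0.20], [-0.08, 0.08, 0.04]]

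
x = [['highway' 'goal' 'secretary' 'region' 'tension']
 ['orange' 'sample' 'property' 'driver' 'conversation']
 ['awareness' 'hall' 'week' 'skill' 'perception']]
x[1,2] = 'property'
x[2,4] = 'perception'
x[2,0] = 'awareness'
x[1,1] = 'sample'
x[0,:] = ['highway', 'goal', 'secretary', 'region', 'tension']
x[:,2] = ['secretary', 'property', 'week']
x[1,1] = 'sample'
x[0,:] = ['highway', 'goal', 'secretary', 'region', 'tension']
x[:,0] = ['highway', 'orange', 'awareness']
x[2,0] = 'awareness'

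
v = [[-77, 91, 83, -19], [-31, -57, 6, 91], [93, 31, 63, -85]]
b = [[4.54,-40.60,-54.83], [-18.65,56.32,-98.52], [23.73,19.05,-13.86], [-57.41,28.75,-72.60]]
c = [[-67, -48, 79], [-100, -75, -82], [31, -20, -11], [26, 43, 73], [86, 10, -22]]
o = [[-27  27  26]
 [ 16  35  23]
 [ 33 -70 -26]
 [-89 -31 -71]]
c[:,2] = [79, -82, -11, 73, -22]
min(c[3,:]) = 26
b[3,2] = -72.6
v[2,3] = -85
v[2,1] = 31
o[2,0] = 33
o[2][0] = 33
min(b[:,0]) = -57.41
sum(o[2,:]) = -63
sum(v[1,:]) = 9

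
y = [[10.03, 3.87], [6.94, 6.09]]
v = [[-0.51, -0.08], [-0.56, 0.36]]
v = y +[[-10.54,-3.95], [-7.50,-5.73]]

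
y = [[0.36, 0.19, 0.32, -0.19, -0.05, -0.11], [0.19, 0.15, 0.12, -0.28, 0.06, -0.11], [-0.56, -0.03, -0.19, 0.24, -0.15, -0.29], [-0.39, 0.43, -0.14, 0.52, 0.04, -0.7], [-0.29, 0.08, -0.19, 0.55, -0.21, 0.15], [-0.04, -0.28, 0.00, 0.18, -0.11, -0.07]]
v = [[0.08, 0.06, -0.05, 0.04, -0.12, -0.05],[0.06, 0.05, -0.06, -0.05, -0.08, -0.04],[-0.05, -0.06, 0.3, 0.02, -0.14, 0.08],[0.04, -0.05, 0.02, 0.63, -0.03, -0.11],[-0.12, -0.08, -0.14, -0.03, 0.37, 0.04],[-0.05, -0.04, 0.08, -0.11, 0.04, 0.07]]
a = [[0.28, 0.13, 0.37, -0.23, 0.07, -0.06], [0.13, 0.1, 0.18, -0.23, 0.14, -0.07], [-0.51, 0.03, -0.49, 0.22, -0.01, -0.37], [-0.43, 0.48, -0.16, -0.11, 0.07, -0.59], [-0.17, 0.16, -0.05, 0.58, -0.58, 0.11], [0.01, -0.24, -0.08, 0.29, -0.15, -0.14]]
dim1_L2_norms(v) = [0.18, 0.14, 0.35, 0.64, 0.42, 0.17]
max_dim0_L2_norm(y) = 0.88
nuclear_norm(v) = 1.52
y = v + a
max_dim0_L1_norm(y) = 1.96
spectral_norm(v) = 0.67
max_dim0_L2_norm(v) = 0.64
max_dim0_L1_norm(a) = 1.66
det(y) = 0.00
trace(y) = 0.56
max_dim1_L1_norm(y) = 2.22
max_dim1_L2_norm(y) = 1.06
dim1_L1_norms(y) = [1.22, 0.91, 1.46, 2.22, 1.47, 0.68]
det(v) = -0.00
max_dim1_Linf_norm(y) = 0.7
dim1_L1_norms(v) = [0.4, 0.34, 0.65, 0.88, 0.78, 0.39]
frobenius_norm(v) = 0.89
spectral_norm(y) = 1.34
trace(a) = -0.94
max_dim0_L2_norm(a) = 0.77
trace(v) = 1.50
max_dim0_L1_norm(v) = 0.88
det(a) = -0.00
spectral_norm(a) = 1.21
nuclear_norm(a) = 3.08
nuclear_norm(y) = 3.11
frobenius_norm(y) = 1.66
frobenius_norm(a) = 1.69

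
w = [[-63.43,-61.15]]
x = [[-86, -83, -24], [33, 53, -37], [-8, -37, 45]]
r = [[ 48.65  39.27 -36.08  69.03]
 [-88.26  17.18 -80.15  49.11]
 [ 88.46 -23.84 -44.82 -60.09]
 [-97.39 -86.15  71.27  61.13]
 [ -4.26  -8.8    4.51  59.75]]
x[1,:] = [33, 53, -37]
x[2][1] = -37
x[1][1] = 53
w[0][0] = -63.43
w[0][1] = -61.15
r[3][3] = 61.13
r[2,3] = -60.09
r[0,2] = -36.08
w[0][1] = -61.15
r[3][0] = -97.39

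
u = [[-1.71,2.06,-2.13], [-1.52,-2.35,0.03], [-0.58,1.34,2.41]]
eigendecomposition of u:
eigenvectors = [[(0.77+0j), (0.77-0j), -0.38+0.00j], [(-0.04+0.61j), (-0.04-0.61j), (0.12+0j)], [0.15-0.11j, 0.15+0.11j, 0.92+0.00j]]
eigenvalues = [(-2.23+1.92j), (-2.23-1.92j), (2.82+0j)]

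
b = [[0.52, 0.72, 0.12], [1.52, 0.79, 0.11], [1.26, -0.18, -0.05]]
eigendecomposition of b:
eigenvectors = [[-0.5, -0.29, 0.02], [-0.82, 0.27, -0.18], [-0.27, 0.92, 0.98]]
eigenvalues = [1.76, -0.51, 0.01]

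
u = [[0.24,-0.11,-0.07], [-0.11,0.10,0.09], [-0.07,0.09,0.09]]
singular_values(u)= [0.34, 0.08, 0.0]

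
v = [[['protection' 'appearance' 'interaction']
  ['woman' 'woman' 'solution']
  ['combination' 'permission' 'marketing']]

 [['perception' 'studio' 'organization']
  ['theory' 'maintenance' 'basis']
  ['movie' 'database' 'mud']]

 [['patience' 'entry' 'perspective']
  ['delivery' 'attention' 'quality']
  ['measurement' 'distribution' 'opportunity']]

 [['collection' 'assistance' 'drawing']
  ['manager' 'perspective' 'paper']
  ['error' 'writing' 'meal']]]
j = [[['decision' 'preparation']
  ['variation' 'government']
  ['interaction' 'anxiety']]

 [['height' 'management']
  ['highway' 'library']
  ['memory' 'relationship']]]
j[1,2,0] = 'memory'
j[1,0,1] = 'management'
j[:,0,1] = ['preparation', 'management']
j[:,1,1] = ['government', 'library']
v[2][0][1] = 'entry'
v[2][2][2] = 'opportunity'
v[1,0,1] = 'studio'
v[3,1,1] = 'perspective'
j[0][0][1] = 'preparation'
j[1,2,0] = 'memory'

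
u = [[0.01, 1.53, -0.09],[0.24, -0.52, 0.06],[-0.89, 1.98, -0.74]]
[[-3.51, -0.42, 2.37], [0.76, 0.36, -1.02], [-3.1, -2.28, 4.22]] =u @ [[-1.84, 0.66, -0.78], [-2.26, -0.17, 1.51], [0.36, 1.83, -0.72]]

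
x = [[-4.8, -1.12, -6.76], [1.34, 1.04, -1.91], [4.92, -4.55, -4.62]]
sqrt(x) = [[1.38, -1.23, -2.76], [0.59, 1.3, -0.11], [2.16, -0.78, 1.12]]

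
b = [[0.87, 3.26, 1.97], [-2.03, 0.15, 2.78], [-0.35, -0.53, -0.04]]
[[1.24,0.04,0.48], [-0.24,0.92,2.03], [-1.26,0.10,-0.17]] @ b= [[0.83,3.79,2.53], [-2.79,-1.72,2.0], [-1.24,-4.00,-2.2]]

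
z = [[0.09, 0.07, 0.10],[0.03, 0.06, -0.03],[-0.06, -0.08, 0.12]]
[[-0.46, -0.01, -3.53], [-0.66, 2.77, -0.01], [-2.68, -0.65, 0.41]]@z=[[0.17, 0.25, -0.47], [0.02, 0.12, -0.15], [-0.29, -0.26, -0.2]]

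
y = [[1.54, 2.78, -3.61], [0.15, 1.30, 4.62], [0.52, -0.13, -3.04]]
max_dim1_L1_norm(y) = 7.93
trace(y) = -0.20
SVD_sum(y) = [[0.66,0.49,-4.03], [-0.7,-0.52,4.26], [0.49,0.36,-2.98]] + [[0.92,  2.27,  0.43], [0.75,  1.86,  0.35], [-0.17,  -0.41,  -0.08]] + [[-0.04,0.02,-0.00], [0.1,-0.04,0.01], [0.20,-0.08,0.02]]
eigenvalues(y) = [(2.49+0j), (-1.34+0.56j), (-1.34-0.56j)]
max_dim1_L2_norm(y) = 4.81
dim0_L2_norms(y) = [1.63, 3.07, 6.6]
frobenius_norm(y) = 7.46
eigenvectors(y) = [[(-0.91+0j), -0.81+0.00j, -0.81-0.00j], [(-0.41+0j), 0.51-0.05j, 0.51+0.05j], [(-0.08+0j), -0.26+0.09j, -0.26-0.09j]]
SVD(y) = [[-0.61, -0.77, -0.2], [0.65, -0.63, 0.43], [-0.45, 0.14, 0.88]] @ diag([6.717359215966629, 3.2459189970230162, 0.24288892200610337]) @ [[-0.16, -0.12, 0.98], [-0.37, -0.91, -0.17], [0.91, -0.39, 0.1]]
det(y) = 5.30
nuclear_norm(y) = 10.21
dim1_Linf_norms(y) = [3.61, 4.62, 3.04]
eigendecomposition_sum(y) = [[1.19-0.00j, 2.63+0.00j, 1.42+0.00j], [(0.54-0j), 1.18+0.00j, (0.64+0j)], [(0.1-0j), (0.22+0j), (0.12+0j)]] + [[0.17+1.40j, (0.08-1.8j), -2.51-7.07j], [-0.19-0.87j, 0.06+1.13j, (1.99+4.27j)], [0.21+0.43j, -0.17-0.58j, (-1.58-1.97j)]] + [[0.17-1.40j, 0.08+1.80j, (-2.51+7.07j)], [-0.19+0.87j, 0.06-1.13j, 1.99-4.27j], [0.21-0.43j, -0.17+0.58j, (-1.58+1.97j)]]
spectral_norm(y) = 6.72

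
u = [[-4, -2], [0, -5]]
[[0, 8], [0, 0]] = u@[[0, -2], [0, 0]]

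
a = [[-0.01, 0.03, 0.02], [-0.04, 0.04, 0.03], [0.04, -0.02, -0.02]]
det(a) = -0.00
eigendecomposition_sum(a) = [[-0.00-0.00j, 0j, 0j], [(-0.02-0j), (0.02+0j), (0.02+0j)], [0.02+0.00j, -0.02-0.00j, -0.02-0.00j]] + [[(-0+0.01j),  0.01-0.01j,  (0.01-0.01j)], [(-0.01-0j),  0.01+0.01j,  0.01+0.01j], [(0.01+0.02j),  -0.03j,  0.00-0.02j]] + [[-0.00-0.01j, 0.01+0.01j, 0.01+0.01j], [(-0.01+0j), 0.01-0.01j, (0.01-0.01j)], [(0.01-0.02j), 0.03j, 0.02j]]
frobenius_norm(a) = 0.09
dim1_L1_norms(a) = [0.06, 0.11, 0.08]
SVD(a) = [[-0.39, 0.76, -0.52], [-0.74, 0.07, 0.67], [0.55, 0.65, 0.54]] @ diag([0.08648874122009224, 0.020455308560373642, 0.001130483906925795]) @ [[0.64,  -0.6,  -0.47], [0.75,  0.62,  0.22], [-0.16,  0.49,  -0.85]]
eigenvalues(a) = [(-0.01+0j), (0.01+0.01j), (0.01-0.01j)]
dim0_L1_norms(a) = [0.09, 0.09, 0.07]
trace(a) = 0.01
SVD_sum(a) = [[-0.02, 0.02, 0.02], [-0.04, 0.04, 0.03], [0.03, -0.03, -0.02]] + [[0.01, 0.01, 0.0],[0.0, 0.0, 0.00],[0.01, 0.01, 0.0]] + [[0.00, -0.00, 0.0], [-0.0, 0.0, -0.00], [-0.00, 0.0, -0.0]]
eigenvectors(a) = [[0.07+0.00j,  0.35+0.35j,  (0.35-0.35j)], [(0.55+0j),  -0.35+0.35j,  -0.35-0.35j], [(-0.83+0j),  (0.71+0j),  (0.71-0j)]]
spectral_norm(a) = 0.09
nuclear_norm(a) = 0.11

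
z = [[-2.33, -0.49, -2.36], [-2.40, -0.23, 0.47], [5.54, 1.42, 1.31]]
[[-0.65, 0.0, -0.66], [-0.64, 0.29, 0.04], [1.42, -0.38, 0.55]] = z@[[0.28, -0.11, 0.02], [-0.11, 0.08, 0.09], [0.02, 0.09, 0.24]]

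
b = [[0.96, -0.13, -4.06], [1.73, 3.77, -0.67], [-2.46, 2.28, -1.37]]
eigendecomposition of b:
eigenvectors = [[0.65+0.00j, (0.01-0.56j), 0.01+0.56j], [-0.08+0.00j, -0.72+0.00j, -0.72-0.00j], [0.76+0.00j, -0.22+0.35j, (-0.22-0.35j)]]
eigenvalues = [(-3.74+0j), (3.55+1.68j), (3.55-1.68j)]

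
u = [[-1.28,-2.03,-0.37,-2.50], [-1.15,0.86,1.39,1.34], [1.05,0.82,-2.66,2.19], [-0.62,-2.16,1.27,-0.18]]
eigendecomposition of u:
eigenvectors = [[(-0.35+0j), (-0.79+0j), (0.46+0.18j), (0.46-0.18j)], [(-0.19+0j), (-0.08+0j), -0.66+0.00j, -0.66-0.00j], [0.82+0.00j, (-0.6+0j), (-0.01-0.22j), (-0.01+0.22j)], [-0.40+0.00j, (0.08+0j), 0.19-0.48j, (0.19+0.48j)]]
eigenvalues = [(-4.37+0j), (-1.49+0j), (1.3+1.76j), (1.3-1.76j)]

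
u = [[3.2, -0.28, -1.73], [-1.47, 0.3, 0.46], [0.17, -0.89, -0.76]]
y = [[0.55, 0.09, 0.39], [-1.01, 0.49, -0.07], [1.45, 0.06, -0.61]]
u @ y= [[-0.47,0.05,2.32], [-0.44,0.04,-0.87], [-0.11,-0.47,0.59]]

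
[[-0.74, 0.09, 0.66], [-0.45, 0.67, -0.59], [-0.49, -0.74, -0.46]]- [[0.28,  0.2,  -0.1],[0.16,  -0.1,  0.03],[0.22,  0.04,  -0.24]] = [[-1.02, -0.11, 0.76], [-0.61, 0.77, -0.62], [-0.71, -0.78, -0.22]]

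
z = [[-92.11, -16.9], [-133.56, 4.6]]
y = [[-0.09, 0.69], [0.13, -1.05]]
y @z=[[-83.87, 4.69], [128.26, -7.03]]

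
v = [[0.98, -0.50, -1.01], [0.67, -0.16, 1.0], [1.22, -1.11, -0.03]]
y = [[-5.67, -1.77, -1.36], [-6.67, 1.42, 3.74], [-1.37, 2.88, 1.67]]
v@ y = [[-0.84, -5.35, -4.89], [-4.10, 1.47, 0.16], [0.53, -3.82, -5.86]]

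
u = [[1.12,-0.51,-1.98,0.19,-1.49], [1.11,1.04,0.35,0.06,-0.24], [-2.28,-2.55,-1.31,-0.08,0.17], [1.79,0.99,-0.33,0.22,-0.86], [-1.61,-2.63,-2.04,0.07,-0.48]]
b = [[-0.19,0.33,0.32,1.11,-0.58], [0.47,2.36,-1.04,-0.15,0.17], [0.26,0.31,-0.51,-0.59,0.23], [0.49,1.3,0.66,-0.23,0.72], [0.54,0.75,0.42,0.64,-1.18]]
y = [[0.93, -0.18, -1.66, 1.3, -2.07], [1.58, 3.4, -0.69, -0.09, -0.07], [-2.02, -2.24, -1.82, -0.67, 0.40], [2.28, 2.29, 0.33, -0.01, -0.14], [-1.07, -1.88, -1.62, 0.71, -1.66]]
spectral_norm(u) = 5.62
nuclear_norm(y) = 12.99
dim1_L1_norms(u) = [5.29, 2.8, 6.39, 4.19, 6.83]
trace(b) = 0.25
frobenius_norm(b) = 3.92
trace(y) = 0.84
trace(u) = 0.59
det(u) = -0.00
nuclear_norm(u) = 9.05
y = u + b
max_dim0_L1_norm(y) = 9.99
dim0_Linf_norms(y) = [2.28, 3.4, 1.82, 1.3, 2.07]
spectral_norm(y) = 6.26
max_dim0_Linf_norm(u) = 2.63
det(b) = -0.27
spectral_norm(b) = 2.99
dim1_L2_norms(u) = [2.77, 1.58, 3.67, 2.25, 3.73]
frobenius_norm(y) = 7.64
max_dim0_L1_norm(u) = 7.91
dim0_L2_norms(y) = [3.71, 5.04, 3.05, 1.63, 2.69]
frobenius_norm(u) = 6.53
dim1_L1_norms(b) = [2.53, 4.19, 1.9, 3.4, 3.53]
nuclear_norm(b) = 7.11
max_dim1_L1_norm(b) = 4.19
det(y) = -7.25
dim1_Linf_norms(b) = [1.11, 2.36, 0.59, 1.3, 1.18]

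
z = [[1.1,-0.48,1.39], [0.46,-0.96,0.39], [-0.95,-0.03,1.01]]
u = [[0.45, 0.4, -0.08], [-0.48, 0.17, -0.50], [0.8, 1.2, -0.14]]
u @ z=[[0.76, -0.6, 0.7], [0.03, 0.08, -1.11], [1.57, -1.53, 1.44]]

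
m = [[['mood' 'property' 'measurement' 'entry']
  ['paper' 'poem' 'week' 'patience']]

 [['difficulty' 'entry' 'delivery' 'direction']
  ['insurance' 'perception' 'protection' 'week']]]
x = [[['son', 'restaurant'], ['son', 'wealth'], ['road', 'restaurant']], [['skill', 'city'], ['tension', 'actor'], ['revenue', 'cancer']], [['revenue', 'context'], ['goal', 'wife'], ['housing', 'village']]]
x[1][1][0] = 'tension'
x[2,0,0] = 'revenue'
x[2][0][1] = 'context'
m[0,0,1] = 'property'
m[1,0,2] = 'delivery'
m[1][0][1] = 'entry'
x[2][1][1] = 'wife'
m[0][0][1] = 'property'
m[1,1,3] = 'week'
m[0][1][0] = 'paper'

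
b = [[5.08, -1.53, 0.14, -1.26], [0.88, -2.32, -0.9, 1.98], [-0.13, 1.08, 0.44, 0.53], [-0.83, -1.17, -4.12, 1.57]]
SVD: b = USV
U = [[-0.94, 0.21, -0.26, 0.12], [-0.11, 0.54, 0.83, 0.03], [0.07, -0.14, 0.07, 0.99], [0.33, 0.80, -0.48, 0.12]]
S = [5.69, 5.15, 1.99, 1.0]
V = [[-0.90, 0.24, -0.24, 0.27], [0.17, -0.52, -0.74, 0.39], [-0.10, -0.45, 0.62, 0.63], [0.38, 0.69, -0.07, 0.62]]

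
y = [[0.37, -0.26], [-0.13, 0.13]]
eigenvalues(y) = [0.47, 0.03]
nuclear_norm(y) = 0.52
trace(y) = 0.50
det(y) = 0.01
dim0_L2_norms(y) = [0.39, 0.29]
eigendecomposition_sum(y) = [[0.36, -0.28], [-0.14, 0.11]] + [[0.01, 0.02],[0.01, 0.02]]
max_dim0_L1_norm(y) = 0.5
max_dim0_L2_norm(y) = 0.39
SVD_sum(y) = [[0.36, -0.27],[-0.15, 0.11]] + [[0.01,  0.01], [0.02,  0.02]]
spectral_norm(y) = 0.49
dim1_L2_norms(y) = [0.45, 0.18]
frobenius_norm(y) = 0.49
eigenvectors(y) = [[0.93,0.61], [-0.36,0.79]]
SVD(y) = [[-0.93, 0.37],[0.37, 0.93]] @ diag([0.48727688989889617, 0.02934676422468355]) @ [[-0.80,0.59], [0.59,0.80]]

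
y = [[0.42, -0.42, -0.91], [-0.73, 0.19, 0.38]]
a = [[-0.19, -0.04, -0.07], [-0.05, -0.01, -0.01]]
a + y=[[0.23, -0.46, -0.98], [-0.78, 0.18, 0.37]]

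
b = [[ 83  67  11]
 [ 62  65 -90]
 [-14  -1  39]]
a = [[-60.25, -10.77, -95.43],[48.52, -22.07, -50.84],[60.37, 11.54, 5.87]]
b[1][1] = 65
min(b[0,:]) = 11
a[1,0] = 48.52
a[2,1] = 11.54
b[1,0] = 62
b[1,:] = [62, 65, -90]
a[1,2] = -50.84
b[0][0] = 83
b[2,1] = -1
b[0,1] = 67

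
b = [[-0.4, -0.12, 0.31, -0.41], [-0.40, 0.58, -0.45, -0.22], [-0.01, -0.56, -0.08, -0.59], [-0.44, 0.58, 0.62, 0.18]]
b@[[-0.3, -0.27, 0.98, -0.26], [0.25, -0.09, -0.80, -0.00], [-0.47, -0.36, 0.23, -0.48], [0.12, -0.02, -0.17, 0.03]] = [[-0.1, 0.02, -0.16, -0.06], [0.45, 0.22, -0.92, 0.31], [-0.17, 0.09, 0.52, 0.02], [0.01, -0.16, -0.78, -0.18]]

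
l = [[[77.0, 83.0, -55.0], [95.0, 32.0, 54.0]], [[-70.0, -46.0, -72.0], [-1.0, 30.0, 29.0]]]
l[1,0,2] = -72.0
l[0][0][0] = 77.0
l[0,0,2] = -55.0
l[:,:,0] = [[77.0, 95.0], [-70.0, -1.0]]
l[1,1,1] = 30.0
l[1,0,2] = -72.0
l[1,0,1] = -46.0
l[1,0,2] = -72.0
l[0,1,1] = 32.0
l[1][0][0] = -70.0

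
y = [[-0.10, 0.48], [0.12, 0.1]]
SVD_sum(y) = [[-0.08, 0.48], [-0.01, 0.08]] + [[-0.02, -0.0], [0.13, 0.02]]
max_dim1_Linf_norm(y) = 0.48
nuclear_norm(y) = 0.63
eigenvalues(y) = [-0.26, 0.26]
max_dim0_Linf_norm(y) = 0.48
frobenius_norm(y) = 0.51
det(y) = -0.07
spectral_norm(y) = 0.50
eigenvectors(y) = [[-0.95, -0.80], [0.32, -0.6]]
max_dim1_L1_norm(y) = 0.58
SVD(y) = [[0.99,0.16], [0.16,-0.99]] @ diag([0.496227766016838, 0.13622776601683792]) @ [[-0.16, 0.99], [-0.99, -0.16]]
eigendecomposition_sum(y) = [[-0.18, 0.24], [0.06, -0.08]] + [[0.08,0.24],  [0.06,0.18]]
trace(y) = 0.00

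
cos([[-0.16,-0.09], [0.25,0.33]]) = [[1.00, 0.01], [-0.02, 0.96]]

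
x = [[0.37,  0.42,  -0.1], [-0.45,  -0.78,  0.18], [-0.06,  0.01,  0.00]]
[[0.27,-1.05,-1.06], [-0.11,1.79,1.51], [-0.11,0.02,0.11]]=x @ [[1.65, -0.64, -1.97], [-0.62, -1.81, -0.92], [0.84, 0.49, -0.52]]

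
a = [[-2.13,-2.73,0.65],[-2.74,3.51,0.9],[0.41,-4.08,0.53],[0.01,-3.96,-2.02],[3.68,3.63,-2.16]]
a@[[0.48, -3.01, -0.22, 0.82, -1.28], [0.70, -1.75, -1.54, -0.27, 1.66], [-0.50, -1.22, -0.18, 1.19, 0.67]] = [[-3.26,10.40,4.56,-0.24,-1.37], [0.69,1.01,-4.96,-2.12,9.94], [-2.92,5.26,6.1,2.07,-6.94], [-1.76,9.36,6.46,-1.33,-7.94], [5.39,-14.79,-6.01,-0.53,-0.13]]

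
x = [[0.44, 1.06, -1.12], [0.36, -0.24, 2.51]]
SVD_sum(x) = [[-0.05, 0.33, -1.29],[0.10, -0.63, 2.42]] + [[0.49,0.73,0.17], [0.26,0.39,0.09]]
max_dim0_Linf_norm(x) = 2.51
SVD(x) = [[-0.47, 0.88], [0.88, 0.47]] @ diag([2.834509620339868, 1.0121537492894728]) @ [[0.04, -0.25, 0.97], [0.55, 0.81, 0.19]]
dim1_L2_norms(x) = [1.6, 2.55]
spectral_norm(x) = 2.83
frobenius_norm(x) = 3.01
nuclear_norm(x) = 3.85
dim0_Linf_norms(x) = [0.44, 1.06, 2.51]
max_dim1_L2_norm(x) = 2.55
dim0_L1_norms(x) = [0.8, 1.3, 3.63]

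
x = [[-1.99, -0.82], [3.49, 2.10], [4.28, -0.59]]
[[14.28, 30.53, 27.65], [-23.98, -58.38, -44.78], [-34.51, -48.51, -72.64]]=x@[[-7.84, -12.34, -16.2], [1.61, -7.29, 5.6]]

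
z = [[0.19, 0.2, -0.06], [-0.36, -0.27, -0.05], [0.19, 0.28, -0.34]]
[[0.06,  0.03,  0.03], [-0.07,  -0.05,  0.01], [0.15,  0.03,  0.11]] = z @ [[0.24,  -0.05,  -0.2], [0.00,  0.24,  0.28], [-0.32,  0.09,  -0.21]]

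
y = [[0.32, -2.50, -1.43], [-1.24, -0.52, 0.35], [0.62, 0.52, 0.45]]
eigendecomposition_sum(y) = [[-0.6, -1.12, -0.21], [-0.69, -1.28, -0.24], [0.33, 0.61, 0.12]] + [[0.96, -1.95, -2.33],[-0.58, 1.18, 1.41],[0.33, -0.68, -0.81]] + [[-0.04, 0.57, 1.11], [0.03, -0.42, -0.82], [-0.04, 0.58, 1.14]]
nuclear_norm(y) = 4.83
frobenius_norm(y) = 3.34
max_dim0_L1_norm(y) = 3.54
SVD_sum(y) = [[0.07,-2.51,-1.42], [0.01,-0.22,-0.12], [-0.02,0.57,0.32]] + [[0.24, 0.04, -0.06], [-1.29, -0.23, 0.35], [0.53, 0.10, -0.15]] + [[0.02,-0.03,0.05], [0.05,-0.07,0.12], [0.1,-0.15,0.27]]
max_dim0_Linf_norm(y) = 2.5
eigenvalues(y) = [-1.77, 1.33, 0.68]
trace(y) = 0.25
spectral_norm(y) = 2.97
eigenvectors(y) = [[0.62, 0.82, 0.62],[0.71, -0.5, -0.46],[-0.34, 0.28, 0.64]]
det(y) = -1.61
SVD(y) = [[-0.97, 0.17, 0.17], [-0.09, -0.91, 0.4], [0.22, 0.38, 0.9]] @ diag([2.971760719206633, 1.4905350080620066, 0.3633780641729302]) @ [[-0.02,0.87,0.49], [0.95,0.17,-0.26], [0.31,-0.46,0.83]]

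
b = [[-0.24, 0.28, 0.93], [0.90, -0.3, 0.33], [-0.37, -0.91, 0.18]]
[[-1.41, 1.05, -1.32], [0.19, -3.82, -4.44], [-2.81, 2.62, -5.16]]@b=[[1.77, 0.49, -1.20], [-1.84, 5.24, -1.88], [4.94, 3.12, -2.68]]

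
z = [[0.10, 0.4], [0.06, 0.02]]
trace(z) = 0.12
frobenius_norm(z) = 0.42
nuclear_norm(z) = 0.47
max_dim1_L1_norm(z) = 0.5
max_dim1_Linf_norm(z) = 0.4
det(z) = -0.02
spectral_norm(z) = 0.41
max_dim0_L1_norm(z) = 0.42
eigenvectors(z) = [[0.96,-0.89],[0.29,0.45]]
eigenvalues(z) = [0.22, -0.1]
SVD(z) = [[-1.00, -0.08],[-0.08, 1.0]] @ diag([0.4137299143717745, 0.053174786825375575]) @ [[-0.25, -0.97], [0.97, -0.25]]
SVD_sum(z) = [[0.1,0.4], [0.01,0.03]] + [[-0.0,0.00], [0.05,-0.01]]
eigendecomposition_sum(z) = [[0.14, 0.28], [0.04, 0.08]] + [[-0.04, 0.12], [0.02, -0.06]]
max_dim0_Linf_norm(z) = 0.4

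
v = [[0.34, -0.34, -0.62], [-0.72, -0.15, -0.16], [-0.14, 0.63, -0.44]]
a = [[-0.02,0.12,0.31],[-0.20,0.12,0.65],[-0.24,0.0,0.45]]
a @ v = [[-0.14, 0.18, -0.14], [-0.25, 0.46, -0.18], [-0.14, 0.37, -0.05]]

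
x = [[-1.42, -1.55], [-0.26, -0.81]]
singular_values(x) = [2.24, 0.33]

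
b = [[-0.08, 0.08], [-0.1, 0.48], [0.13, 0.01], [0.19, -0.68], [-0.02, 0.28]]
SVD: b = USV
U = [[-0.11, 0.38], [-0.54, -0.12], [0.02, -0.85], [0.78, -0.13], [-0.3, -0.32]]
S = [0.91, 0.15]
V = [[0.24, -0.97], [-0.97, -0.24]]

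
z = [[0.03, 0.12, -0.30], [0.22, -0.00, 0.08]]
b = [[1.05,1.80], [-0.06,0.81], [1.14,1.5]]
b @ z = [[0.43,0.13,-0.17], [0.18,-0.01,0.08], [0.36,0.14,-0.22]]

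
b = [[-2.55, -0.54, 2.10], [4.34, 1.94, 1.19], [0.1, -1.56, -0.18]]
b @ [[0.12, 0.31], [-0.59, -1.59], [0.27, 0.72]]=[[0.58,1.58],  [-0.30,-0.88],  [0.88,2.38]]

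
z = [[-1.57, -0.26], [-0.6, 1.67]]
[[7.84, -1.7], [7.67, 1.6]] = z @ [[-5.43, 0.87], [2.64, 1.27]]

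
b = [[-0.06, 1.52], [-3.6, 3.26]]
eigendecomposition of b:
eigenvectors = [[0.39-0.38j, 0.39+0.38j], [0.84+0.00j, (0.84-0j)]]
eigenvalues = [(1.6+1.65j), (1.6-1.65j)]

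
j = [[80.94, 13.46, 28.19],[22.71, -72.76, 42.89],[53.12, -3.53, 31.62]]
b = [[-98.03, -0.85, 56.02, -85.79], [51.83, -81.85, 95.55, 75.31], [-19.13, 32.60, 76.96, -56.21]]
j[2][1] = -3.53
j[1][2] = 42.89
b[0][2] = 56.02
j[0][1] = 13.46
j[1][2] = 42.89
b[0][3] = -85.79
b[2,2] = 76.96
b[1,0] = 51.83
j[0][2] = 28.19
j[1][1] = -72.76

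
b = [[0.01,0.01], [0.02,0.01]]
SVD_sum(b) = [[0.01, 0.01], [0.02, 0.01]] + [[-0.0, 0.00],[0.00, -0.0]]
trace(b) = 0.02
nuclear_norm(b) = 0.03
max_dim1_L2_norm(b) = 0.02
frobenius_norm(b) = 0.03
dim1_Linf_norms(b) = [0.01, 0.02]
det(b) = -0.00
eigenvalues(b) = [0.02, -0.0]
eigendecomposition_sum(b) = [[0.01,0.01], [0.02,0.01]] + [[-0.00, 0.0], [0.0, -0.00]]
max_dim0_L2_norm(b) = 0.02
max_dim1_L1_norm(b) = 0.03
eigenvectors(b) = [[0.58, -0.58], [0.82, 0.82]]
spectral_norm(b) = 0.03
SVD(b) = [[-0.53, -0.85], [-0.85, 0.53]] @ diag([0.02618033988749895, 0.003819660112501053]) @ [[-0.85,-0.53],[0.53,-0.85]]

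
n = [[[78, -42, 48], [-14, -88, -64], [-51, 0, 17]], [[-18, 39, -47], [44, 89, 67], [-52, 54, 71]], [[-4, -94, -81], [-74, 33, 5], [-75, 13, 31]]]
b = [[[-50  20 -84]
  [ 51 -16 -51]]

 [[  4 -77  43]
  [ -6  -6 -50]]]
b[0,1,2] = -51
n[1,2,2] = 71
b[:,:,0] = [[-50, 51], [4, -6]]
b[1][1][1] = -6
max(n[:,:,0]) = 78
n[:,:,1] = [[-42, -88, 0], [39, 89, 54], [-94, 33, 13]]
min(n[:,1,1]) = -88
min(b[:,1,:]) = -51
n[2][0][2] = -81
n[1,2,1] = 54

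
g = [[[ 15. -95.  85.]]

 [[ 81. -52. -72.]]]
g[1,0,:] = [81.0, -52.0, -72.0]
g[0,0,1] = -95.0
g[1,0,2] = -72.0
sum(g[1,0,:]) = -43.0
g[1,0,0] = 81.0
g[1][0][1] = -52.0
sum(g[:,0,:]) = -38.0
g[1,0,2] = -72.0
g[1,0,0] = 81.0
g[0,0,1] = -95.0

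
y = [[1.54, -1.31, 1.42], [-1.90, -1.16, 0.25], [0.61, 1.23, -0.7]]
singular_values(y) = [2.6, 2.6, 0.0]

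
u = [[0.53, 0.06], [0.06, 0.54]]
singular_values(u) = [0.6, 0.47]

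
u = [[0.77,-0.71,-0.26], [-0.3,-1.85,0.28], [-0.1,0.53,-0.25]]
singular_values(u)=[2.06, 0.89, 0.22]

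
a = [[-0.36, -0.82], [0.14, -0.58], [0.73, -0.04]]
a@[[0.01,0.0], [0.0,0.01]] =[[-0.00, -0.01], [0.0, -0.01], [0.01, -0.0]]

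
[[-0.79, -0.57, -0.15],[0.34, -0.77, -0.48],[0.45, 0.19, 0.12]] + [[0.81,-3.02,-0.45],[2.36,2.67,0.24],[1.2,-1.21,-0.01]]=[[0.02, -3.59, -0.6], [2.70, 1.90, -0.24], [1.65, -1.02, 0.11]]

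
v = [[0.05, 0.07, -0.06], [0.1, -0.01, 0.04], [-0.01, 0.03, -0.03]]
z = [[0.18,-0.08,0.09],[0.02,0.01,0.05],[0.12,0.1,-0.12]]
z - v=[[0.13, -0.15, 0.15], [-0.08, 0.02, 0.01], [0.13, 0.07, -0.09]]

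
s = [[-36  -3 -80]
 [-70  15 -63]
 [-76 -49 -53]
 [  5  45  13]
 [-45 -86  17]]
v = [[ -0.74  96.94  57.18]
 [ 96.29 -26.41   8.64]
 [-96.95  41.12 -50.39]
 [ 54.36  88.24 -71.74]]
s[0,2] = -80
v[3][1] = 88.24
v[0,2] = 57.18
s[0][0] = -36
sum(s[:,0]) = -222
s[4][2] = 17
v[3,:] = [54.36, 88.24, -71.74]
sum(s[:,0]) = -222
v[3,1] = 88.24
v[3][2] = -71.74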